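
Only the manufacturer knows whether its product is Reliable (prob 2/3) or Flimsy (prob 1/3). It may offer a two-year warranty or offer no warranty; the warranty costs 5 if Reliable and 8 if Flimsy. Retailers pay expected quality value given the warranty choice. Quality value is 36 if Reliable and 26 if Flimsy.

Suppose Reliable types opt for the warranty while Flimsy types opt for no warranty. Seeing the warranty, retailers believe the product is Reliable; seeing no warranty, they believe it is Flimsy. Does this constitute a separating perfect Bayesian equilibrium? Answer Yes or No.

Under these beliefs, the warranty earns price 36 and no warranty earns price 26.
Reliable: the warranty nets 36 − 5 = 31; no warranty nets 26. Reliable prefers the warranty.
Flimsy: the warranty nets 36 − 8 = 28; no warranty nets 26. Flimsy would deviate to the warranty.
Flimsy has a profitable deviation, so the profile is not an equilibrium.

No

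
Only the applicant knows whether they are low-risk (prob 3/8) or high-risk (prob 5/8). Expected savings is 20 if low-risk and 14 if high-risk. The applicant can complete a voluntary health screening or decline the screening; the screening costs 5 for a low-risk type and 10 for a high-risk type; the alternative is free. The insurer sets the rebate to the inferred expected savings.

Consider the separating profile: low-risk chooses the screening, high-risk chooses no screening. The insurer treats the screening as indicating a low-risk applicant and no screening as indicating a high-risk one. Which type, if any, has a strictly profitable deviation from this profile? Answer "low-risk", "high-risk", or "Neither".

The screening pays 20; no screening pays 14.
low-risk: assigned the screening, nets 20 − 5 = 15; deviating to no screening nets 14.
high-risk: assigned no screening, nets 14; deviating to the screening nets 20 − 10 = 10.
Both types strictly prefer their assigned action; no profitable deviation.

Neither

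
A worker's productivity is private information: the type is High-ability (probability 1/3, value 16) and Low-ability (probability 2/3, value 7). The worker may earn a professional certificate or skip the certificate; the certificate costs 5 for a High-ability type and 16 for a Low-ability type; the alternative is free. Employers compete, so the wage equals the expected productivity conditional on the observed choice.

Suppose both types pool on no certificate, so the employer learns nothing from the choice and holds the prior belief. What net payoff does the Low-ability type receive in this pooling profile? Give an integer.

10

Pooled wage = 1/3·16 + 2/3·7 = 10.
Low-ability pays no cost for no certificate, so net payoff = 10.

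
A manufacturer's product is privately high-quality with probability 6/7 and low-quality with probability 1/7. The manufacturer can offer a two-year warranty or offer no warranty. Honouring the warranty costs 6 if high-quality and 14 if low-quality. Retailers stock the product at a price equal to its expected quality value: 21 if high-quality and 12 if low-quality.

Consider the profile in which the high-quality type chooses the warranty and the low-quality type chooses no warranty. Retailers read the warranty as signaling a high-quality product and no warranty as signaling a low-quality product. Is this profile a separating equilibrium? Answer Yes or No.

Under these beliefs, the warranty earns price 21 and no warranty earns price 12.
high-quality: the warranty nets 21 − 6 = 15; no warranty nets 12. high-quality prefers the warranty.
low-quality: the warranty nets 21 − 14 = 7; no warranty nets 12. low-quality prefers no warranty.
Neither type deviates, so the separating profile is an equilibrium.

Yes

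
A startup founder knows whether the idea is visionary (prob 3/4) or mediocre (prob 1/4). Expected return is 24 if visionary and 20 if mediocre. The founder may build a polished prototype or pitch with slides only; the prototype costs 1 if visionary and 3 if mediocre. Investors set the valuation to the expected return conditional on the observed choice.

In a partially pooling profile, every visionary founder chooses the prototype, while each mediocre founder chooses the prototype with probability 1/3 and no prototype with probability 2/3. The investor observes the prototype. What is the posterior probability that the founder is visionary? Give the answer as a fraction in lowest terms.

9/10

P(the prototype) = (3/4)·1 + (1/4)·(1/3) = 5/6.
By Bayes' rule, P(visionary | the prototype) = (3/4) / (5/6) = 9/10.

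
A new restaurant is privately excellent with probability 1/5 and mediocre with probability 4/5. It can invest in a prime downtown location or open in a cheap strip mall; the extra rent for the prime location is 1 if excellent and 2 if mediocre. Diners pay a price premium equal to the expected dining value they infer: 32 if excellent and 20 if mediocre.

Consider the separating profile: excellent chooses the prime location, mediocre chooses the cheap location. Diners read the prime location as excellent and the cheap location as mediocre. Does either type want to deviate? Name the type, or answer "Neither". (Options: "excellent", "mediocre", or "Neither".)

mediocre

The prime location pays 32; the cheap location pays 20.
excellent: assigned the prime location, nets 32 − 1 = 31; deviating to the cheap location nets 20.
mediocre: assigned the cheap location, nets 20; deviating to the prime location nets 32 − 2 = 30.
The mediocre type gains 10 by deviating.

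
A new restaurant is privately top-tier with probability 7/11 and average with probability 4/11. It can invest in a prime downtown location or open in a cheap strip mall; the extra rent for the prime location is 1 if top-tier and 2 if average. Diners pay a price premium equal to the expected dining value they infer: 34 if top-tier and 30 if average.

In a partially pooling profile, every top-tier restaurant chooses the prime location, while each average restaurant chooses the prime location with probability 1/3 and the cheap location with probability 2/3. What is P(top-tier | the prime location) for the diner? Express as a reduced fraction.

21/25

P(the prime location) = (7/11)·1 + (4/11)·(1/3) = 25/33.
By Bayes' rule, P(top-tier | the prime location) = (7/11) / (25/33) = 21/25.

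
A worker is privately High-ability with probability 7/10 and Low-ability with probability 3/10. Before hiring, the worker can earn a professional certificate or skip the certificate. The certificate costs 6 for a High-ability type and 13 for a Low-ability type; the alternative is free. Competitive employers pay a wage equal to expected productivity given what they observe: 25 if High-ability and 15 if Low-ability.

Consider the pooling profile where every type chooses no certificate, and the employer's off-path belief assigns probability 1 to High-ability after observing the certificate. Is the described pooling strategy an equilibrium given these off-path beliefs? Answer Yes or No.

Yes

On path, the employer holds the prior and pays 7/10·25 + 3/10·15 = 22. Off path (the certificate), believing High-ability, it pays 25.
High-ability: no certificate nets 22; the certificate nets 25 − 6 = 19. High-ability stays.
Low-ability: no certificate nets 22; the certificate nets 25 − 13 = 12. Low-ability stays.
No type deviates, so pooling is sustained.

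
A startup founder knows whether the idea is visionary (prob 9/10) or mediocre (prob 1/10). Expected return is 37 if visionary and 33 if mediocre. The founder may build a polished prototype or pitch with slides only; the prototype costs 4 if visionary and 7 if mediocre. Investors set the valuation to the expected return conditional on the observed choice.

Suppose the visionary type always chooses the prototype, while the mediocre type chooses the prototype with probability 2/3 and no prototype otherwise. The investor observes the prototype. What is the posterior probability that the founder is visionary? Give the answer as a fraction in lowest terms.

27/29

P(the prototype) = (9/10)·1 + (1/10)·(2/3) = 29/30.
By Bayes' rule, P(visionary | the prototype) = (9/10) / (29/30) = 27/29.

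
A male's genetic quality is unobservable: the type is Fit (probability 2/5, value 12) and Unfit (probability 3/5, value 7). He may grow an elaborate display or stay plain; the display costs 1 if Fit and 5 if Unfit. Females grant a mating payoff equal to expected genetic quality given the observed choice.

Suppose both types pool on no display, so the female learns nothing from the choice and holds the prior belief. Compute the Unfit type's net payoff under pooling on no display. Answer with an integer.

9

Pooled mating payoff = 2/5·12 + 3/5·7 = 9.
Unfit pays no cost for no display, so net payoff = 9.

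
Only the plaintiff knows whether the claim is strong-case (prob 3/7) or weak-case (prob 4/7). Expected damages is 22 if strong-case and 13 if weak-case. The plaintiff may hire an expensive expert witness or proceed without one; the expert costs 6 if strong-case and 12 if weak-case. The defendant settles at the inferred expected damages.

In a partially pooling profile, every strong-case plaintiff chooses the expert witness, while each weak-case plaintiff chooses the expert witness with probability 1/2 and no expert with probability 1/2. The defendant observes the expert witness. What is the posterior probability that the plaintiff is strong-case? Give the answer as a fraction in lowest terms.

3/5

P(the expert witness) = (3/7)·1 + (4/7)·(1/2) = 5/7.
By Bayes' rule, P(strong-case | the expert witness) = (3/7) / (5/7) = 3/5.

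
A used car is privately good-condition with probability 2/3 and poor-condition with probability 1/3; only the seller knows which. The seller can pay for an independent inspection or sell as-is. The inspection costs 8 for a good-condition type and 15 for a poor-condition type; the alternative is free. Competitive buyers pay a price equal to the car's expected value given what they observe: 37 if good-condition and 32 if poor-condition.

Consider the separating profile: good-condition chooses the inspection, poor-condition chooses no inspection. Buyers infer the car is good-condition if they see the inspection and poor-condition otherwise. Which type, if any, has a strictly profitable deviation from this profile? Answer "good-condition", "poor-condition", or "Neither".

good-condition

The inspection pays 37; no inspection pays 32.
good-condition: assigned the inspection, nets 37 − 8 = 29; deviating to no inspection nets 32.
poor-condition: assigned no inspection, nets 32; deviating to the inspection nets 37 − 15 = 22.
The good-condition type gains 3 by deviating.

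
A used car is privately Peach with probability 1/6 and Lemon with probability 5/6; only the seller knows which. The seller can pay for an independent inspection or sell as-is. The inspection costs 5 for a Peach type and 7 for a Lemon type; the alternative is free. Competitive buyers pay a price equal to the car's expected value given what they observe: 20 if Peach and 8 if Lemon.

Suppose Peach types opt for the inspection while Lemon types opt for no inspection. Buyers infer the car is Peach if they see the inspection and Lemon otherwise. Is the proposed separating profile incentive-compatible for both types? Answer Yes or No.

Under these beliefs, the inspection earns price 20 and no inspection earns price 8.
Peach: the inspection nets 20 − 5 = 15; no inspection nets 8. Peach prefers the inspection.
Lemon: the inspection nets 20 − 7 = 13; no inspection nets 8. Lemon would deviate to the inspection.
Lemon has a profitable deviation, so the profile is not an equilibrium.

No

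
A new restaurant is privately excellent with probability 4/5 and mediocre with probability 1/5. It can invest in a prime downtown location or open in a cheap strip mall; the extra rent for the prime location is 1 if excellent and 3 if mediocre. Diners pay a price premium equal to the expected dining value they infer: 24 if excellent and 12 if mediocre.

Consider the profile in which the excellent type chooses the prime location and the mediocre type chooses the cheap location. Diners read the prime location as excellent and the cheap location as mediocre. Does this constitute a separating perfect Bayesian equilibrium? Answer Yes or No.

Under these beliefs, the prime location earns price premium 24 and the cheap location earns price premium 12.
excellent: the prime location nets 24 − 1 = 23; the cheap location nets 12. excellent prefers the prime location.
mediocre: the prime location nets 24 − 3 = 21; the cheap location nets 12. mediocre would deviate to the prime location.
mediocre has a profitable deviation, so the profile is not an equilibrium.

No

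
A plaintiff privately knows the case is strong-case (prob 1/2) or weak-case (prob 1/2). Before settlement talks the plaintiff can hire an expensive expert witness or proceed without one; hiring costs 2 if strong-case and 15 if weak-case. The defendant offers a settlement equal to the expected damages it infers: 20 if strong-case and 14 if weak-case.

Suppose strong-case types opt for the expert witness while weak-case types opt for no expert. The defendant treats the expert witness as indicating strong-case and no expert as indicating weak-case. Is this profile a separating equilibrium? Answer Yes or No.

Under these beliefs, the expert witness earns settlement 20 and no expert earns settlement 14.
strong-case: the expert witness nets 20 − 2 = 18; no expert nets 14. strong-case prefers the expert witness.
weak-case: the expert witness nets 20 − 15 = 5; no expert nets 14. weak-case prefers no expert.
Neither type deviates, so the separating profile is an equilibrium.

Yes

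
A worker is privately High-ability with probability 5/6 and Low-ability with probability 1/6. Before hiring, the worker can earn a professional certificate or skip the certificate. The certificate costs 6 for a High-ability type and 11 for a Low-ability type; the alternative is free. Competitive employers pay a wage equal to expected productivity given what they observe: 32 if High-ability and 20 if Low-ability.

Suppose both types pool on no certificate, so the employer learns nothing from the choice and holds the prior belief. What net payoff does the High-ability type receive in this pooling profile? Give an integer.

30

Pooled wage = 5/6·32 + 1/6·20 = 30.
High-ability pays no cost for no certificate, so net payoff = 30.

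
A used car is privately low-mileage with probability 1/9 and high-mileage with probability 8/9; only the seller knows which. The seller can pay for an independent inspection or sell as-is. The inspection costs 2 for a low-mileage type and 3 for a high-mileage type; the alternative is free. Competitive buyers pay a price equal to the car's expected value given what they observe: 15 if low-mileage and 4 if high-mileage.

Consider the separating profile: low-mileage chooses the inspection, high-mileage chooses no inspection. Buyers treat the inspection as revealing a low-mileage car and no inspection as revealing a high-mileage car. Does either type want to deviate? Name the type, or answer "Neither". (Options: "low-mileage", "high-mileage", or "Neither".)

high-mileage

The inspection pays 15; no inspection pays 4.
low-mileage: assigned the inspection, nets 15 − 2 = 13; deviating to no inspection nets 4.
high-mileage: assigned no inspection, nets 4; deviating to the inspection nets 15 − 3 = 12.
The high-mileage type gains 8 by deviating.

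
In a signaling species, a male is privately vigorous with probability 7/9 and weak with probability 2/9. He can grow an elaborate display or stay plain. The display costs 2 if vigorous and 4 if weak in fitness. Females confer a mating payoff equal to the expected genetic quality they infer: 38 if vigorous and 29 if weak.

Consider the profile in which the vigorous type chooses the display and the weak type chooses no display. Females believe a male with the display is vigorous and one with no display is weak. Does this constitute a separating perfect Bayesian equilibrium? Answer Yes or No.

Under these beliefs, the display earns mating payoff 38 and no display earns mating payoff 29.
vigorous: the display nets 38 − 2 = 36; no display nets 29. vigorous prefers the display.
weak: the display nets 38 − 4 = 34; no display nets 29. weak would deviate to the display.
weak has a profitable deviation, so the profile is not an equilibrium.

No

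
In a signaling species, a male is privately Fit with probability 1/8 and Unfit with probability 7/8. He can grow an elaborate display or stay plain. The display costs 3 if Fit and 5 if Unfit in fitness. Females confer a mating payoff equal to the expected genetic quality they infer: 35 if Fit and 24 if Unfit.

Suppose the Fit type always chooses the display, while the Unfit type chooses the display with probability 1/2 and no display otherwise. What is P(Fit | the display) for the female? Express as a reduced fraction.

P(the display) = (1/8)·1 + (7/8)·(1/2) = 9/16.
By Bayes' rule, P(Fit | the display) = (1/8) / (9/16) = 2/9.

2/9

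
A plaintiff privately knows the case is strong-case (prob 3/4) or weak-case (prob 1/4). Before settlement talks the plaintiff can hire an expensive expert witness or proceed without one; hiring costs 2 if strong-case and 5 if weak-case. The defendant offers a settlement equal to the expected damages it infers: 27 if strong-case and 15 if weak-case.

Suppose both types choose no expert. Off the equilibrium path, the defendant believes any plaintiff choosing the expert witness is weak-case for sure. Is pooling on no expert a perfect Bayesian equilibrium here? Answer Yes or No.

Yes

On path, the defendant holds the prior and pays 3/4·27 + 1/4·15 = 24. Off path (the expert witness), believing weak-case, it pays 15.
strong-case: no expert nets 24; the expert witness nets 15 − 2 = 13. strong-case stays.
weak-case: no expert nets 24; the expert witness nets 15 − 5 = 10. weak-case stays.
No type deviates, so pooling is sustained.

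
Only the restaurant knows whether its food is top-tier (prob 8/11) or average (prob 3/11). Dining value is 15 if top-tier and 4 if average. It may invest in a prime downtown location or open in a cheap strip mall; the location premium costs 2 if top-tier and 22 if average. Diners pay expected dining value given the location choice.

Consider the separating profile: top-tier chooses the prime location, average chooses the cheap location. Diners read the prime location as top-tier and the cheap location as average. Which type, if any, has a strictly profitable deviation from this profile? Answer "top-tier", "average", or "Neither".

The prime location pays 15; the cheap location pays 4.
top-tier: assigned the prime location, nets 15 − 2 = 13; deviating to the cheap location nets 4.
average: assigned the cheap location, nets 4; deviating to the prime location nets 15 − 22 = -7.
Both types strictly prefer their assigned action; no profitable deviation.

Neither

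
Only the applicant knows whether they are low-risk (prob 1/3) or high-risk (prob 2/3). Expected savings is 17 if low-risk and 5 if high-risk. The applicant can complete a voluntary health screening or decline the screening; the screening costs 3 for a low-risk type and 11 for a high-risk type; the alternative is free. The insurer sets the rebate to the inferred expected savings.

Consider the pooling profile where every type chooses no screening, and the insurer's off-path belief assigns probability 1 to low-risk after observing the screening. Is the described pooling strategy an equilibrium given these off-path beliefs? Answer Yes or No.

No

On path, the insurer holds the prior and pays 1/3·17 + 2/3·5 = 9. Off path (the screening), believing low-risk, it pays 17.
low-risk: no screening nets 9; the screening nets 17 − 3 = 14. low-risk would deviate.
high-risk: no screening nets 9; the screening nets 17 − 11 = 6. high-risk stays.
A type deviates, so pooling fails.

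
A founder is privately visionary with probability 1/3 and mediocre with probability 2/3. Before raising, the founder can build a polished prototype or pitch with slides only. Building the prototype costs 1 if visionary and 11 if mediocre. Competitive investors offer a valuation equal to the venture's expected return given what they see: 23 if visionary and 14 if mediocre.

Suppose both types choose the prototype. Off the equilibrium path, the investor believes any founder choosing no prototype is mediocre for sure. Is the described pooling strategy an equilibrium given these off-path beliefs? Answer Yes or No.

On path, the investor holds the prior and pays 1/3·23 + 2/3·14 = 17. Off path (no prototype), believing mediocre, it pays 14.
visionary: the prototype nets 17 − 1 = 16; no prototype nets 14. visionary stays.
mediocre: the prototype nets 17 − 11 = 6; no prototype nets 14. mediocre would deviate.
A type deviates, so pooling fails.

No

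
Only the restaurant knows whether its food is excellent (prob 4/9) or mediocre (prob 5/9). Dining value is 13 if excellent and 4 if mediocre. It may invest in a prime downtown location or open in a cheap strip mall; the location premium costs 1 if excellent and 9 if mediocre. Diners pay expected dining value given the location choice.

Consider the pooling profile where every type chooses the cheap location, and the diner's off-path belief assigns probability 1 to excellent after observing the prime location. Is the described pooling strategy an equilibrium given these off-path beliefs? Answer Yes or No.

No

On path, the diner holds the prior and pays 4/9·13 + 5/9·4 = 8. Off path (the prime location), believing excellent, it pays 13.
excellent: the cheap location nets 8; the prime location nets 13 − 1 = 12. excellent would deviate.
mediocre: the cheap location nets 8; the prime location nets 13 − 9 = 4. mediocre stays.
A type deviates, so pooling fails.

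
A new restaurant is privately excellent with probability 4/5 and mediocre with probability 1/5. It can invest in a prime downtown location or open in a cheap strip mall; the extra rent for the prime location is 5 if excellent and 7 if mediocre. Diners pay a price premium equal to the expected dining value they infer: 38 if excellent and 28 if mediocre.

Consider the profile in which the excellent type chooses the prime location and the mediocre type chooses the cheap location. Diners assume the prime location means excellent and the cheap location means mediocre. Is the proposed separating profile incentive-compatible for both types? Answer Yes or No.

Under these beliefs, the prime location earns price premium 38 and the cheap location earns price premium 28.
excellent: the prime location nets 38 − 5 = 33; the cheap location nets 28. excellent prefers the prime location.
mediocre: the prime location nets 38 − 7 = 31; the cheap location nets 28. mediocre would deviate to the prime location.
mediocre has a profitable deviation, so the profile is not an equilibrium.

No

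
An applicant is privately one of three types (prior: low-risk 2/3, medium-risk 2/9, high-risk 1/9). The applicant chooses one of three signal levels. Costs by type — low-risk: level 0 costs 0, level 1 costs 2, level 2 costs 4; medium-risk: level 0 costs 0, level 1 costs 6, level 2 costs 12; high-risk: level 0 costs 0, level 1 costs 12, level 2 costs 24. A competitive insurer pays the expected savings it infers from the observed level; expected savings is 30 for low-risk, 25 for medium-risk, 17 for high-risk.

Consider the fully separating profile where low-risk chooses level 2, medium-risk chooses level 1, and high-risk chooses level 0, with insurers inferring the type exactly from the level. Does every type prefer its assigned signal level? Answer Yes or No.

Separating rebates: level 2 → 30, level 1 → 25, level 0 → 17.
low-risk (assigned level 2): level 0: 17 − 0 = 17; level 1: 25 − 2 = 23; level 2: 30 − 4 = 26. low-risk stays.
medium-risk (assigned level 1): level 0: 17 − 0 = 17; level 1: 25 − 6 = 19; level 2: 30 − 12 = 18. medium-risk stays.
high-risk (assigned level 0): level 0: 17 − 0 = 17; level 1: 25 − 12 = 13; level 2: 30 − 24 = 6. high-risk stays.
Every type prefers its assigned level; separation holds.

Yes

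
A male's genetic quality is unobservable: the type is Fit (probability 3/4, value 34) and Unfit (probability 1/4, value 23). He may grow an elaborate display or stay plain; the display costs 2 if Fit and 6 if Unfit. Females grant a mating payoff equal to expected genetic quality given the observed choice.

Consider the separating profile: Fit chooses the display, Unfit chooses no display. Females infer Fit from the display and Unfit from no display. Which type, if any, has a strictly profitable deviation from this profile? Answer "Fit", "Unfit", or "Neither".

Unfit

The display pays 34; no display pays 23.
Fit: assigned the display, nets 34 − 2 = 32; deviating to no display nets 23.
Unfit: assigned no display, nets 23; deviating to the display nets 34 − 6 = 28.
The Unfit type gains 5 by deviating.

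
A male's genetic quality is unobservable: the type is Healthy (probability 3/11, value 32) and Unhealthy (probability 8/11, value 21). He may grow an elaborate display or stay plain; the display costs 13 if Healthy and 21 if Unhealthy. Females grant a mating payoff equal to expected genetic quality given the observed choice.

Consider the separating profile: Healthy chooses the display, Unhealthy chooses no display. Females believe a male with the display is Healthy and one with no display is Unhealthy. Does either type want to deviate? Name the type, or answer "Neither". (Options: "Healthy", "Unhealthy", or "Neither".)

Healthy

The display pays 32; no display pays 21.
Healthy: assigned the display, nets 32 − 13 = 19; deviating to no display nets 21.
Unhealthy: assigned no display, nets 21; deviating to the display nets 32 − 21 = 11.
The Healthy type gains 2 by deviating.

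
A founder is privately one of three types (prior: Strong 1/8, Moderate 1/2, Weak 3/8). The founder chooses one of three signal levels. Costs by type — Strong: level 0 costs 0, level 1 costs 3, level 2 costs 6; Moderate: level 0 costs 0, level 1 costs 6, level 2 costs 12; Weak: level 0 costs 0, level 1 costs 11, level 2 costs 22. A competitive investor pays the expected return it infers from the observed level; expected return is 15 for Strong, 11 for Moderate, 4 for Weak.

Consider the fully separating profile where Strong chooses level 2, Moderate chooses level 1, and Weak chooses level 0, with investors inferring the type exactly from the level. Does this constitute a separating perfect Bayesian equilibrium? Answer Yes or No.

Yes

Separating valuations: level 2 → 15, level 1 → 11, level 0 → 4.
Strong (assigned level 2): level 0: 4 − 0 = 4; level 1: 11 − 3 = 8; level 2: 15 − 6 = 9. Strong stays.
Moderate (assigned level 1): level 0: 4 − 0 = 4; level 1: 11 − 6 = 5; level 2: 15 − 12 = 3. Moderate stays.
Weak (assigned level 0): level 0: 4 − 0 = 4; level 1: 11 − 11 = 0; level 2: 15 − 22 = -7. Weak stays.
Every type prefers its assigned level; separation holds.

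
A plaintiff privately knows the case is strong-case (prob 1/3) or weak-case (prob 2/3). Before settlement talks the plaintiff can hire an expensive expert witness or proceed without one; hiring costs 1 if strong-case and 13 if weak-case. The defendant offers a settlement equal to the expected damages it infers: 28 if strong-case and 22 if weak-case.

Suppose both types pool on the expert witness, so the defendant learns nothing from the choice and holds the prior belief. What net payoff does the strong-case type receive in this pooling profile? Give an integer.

Pooled settlement = 1/3·28 + 2/3·22 = 24.
strong-case pays cost 1 for the expert witness, so net payoff = 24 − 1 = 23.

23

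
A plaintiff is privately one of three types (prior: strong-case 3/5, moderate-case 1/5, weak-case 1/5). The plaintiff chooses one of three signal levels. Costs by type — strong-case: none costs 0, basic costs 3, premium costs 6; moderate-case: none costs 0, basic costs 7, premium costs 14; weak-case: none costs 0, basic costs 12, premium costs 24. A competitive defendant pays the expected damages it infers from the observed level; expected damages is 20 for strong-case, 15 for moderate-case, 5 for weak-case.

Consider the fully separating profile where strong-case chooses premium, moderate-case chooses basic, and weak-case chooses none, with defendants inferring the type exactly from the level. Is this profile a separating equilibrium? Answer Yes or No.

Yes

Separating settlements: premium → 20, basic → 15, none → 5.
strong-case (assigned premium): none: 5 − 0 = 5; basic: 15 − 3 = 12; premium: 20 − 6 = 14. strong-case stays.
moderate-case (assigned basic): none: 5 − 0 = 5; basic: 15 − 7 = 8; premium: 20 − 14 = 6. moderate-case stays.
weak-case (assigned none): none: 5 − 0 = 5; basic: 15 − 12 = 3; premium: 20 − 24 = -4. weak-case stays.
Every type prefers its assigned level; separation holds.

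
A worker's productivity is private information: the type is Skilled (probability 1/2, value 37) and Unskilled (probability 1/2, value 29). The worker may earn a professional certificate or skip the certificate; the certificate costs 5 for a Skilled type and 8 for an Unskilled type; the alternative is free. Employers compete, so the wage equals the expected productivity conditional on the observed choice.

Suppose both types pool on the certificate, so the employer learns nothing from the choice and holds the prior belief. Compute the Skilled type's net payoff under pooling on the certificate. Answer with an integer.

Pooled wage = 1/2·37 + 1/2·29 = 33.
Skilled pays cost 5 for the certificate, so net payoff = 33 − 5 = 28.

28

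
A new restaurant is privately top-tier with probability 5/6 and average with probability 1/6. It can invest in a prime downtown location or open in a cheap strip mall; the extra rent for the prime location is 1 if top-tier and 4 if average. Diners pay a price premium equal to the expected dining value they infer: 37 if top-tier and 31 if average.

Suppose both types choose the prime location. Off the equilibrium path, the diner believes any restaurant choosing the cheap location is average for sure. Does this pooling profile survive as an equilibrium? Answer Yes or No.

Yes

On path, the diner holds the prior and pays 5/6·37 + 1/6·31 = 36. Off path (the cheap location), believing average, it pays 31.
top-tier: the prime location nets 36 − 1 = 35; the cheap location nets 31. top-tier stays.
average: the prime location nets 36 − 4 = 32; the cheap location nets 31. average stays.
No type deviates, so pooling is sustained.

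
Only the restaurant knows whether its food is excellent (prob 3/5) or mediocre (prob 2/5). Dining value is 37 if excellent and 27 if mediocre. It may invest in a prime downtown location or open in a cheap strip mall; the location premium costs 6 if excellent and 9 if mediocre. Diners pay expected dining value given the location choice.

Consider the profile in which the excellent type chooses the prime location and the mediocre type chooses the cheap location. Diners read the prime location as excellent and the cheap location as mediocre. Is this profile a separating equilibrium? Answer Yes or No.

Under these beliefs, the prime location earns price premium 37 and the cheap location earns price premium 27.
excellent: the prime location nets 37 − 6 = 31; the cheap location nets 27. excellent prefers the prime location.
mediocre: the prime location nets 37 − 9 = 28; the cheap location nets 27. mediocre would deviate to the prime location.
mediocre has a profitable deviation, so the profile is not an equilibrium.

No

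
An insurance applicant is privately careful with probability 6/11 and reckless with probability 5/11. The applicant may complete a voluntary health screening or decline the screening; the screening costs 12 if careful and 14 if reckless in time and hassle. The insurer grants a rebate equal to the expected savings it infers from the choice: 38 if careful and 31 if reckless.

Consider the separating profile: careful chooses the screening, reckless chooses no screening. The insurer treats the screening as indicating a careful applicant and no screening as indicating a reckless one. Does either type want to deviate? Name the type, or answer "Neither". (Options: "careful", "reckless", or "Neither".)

careful

The screening pays 38; no screening pays 31.
careful: assigned the screening, nets 38 − 12 = 26; deviating to no screening nets 31.
reckless: assigned no screening, nets 31; deviating to the screening nets 38 − 14 = 24.
The careful type gains 5 by deviating.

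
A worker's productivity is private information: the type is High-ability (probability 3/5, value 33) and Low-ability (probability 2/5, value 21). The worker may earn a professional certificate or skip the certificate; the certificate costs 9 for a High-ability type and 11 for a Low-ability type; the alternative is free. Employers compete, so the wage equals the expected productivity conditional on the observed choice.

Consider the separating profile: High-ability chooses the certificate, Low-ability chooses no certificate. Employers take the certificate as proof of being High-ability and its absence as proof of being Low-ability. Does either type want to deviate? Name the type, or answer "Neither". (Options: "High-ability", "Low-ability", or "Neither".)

Low-ability

The certificate pays 33; no certificate pays 21.
High-ability: assigned the certificate, nets 33 − 9 = 24; deviating to no certificate nets 21.
Low-ability: assigned no certificate, nets 21; deviating to the certificate nets 33 − 11 = 22.
The Low-ability type gains 1 by deviating.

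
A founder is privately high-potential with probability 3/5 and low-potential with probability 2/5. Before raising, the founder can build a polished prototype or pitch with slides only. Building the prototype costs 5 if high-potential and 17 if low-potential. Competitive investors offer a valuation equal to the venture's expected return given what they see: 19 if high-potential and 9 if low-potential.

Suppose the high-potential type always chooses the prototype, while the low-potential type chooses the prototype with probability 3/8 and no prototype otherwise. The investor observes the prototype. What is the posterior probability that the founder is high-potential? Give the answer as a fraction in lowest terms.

4/5

P(the prototype) = (3/5)·1 + (2/5)·(3/8) = 3/4.
By Bayes' rule, P(high-potential | the prototype) = (3/5) / (3/4) = 4/5.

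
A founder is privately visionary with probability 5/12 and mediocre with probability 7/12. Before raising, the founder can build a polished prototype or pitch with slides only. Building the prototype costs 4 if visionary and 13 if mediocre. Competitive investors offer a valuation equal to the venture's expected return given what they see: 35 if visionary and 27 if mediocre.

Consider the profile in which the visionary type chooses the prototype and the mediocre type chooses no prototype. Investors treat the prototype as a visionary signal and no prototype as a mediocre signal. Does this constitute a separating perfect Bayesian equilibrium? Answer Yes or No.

Under these beliefs, the prototype earns valuation 35 and no prototype earns valuation 27.
visionary: the prototype nets 35 − 4 = 31; no prototype nets 27. visionary prefers the prototype.
mediocre: the prototype nets 35 − 13 = 22; no prototype nets 27. mediocre prefers no prototype.
Neither type deviates, so the separating profile is an equilibrium.

Yes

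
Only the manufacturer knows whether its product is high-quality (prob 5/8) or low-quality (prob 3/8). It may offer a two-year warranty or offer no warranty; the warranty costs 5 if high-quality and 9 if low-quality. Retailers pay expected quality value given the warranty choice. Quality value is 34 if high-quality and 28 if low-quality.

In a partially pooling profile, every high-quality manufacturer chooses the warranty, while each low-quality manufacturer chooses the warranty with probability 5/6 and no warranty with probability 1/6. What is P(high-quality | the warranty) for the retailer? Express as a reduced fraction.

2/3

P(the warranty) = (5/8)·1 + (3/8)·(5/6) = 15/16.
By Bayes' rule, P(high-quality | the warranty) = (5/8) / (15/16) = 2/3.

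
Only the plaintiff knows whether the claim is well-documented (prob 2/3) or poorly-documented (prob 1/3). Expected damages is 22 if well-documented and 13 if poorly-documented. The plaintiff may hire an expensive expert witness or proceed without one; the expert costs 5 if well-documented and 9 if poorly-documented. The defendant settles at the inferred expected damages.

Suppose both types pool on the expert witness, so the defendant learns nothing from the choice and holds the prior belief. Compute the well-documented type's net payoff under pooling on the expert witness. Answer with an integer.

14

Pooled settlement = 2/3·22 + 1/3·13 = 19.
well-documented pays cost 5 for the expert witness, so net payoff = 19 − 5 = 14.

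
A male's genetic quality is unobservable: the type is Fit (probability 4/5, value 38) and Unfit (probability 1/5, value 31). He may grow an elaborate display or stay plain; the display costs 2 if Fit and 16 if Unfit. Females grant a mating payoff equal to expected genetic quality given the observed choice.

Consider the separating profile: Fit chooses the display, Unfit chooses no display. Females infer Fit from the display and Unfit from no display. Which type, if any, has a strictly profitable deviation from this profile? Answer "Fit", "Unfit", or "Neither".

Neither

The display pays 38; no display pays 31.
Fit: assigned the display, nets 38 − 2 = 36; deviating to no display nets 31.
Unfit: assigned no display, nets 31; deviating to the display nets 38 − 16 = 22.
Both types strictly prefer their assigned action; no profitable deviation.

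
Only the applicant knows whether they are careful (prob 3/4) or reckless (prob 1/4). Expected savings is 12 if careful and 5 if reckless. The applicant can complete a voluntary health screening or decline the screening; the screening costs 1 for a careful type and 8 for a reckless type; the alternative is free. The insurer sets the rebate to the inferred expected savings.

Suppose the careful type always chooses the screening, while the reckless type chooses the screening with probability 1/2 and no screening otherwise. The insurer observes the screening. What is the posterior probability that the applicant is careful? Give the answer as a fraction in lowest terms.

P(the screening) = (3/4)·1 + (1/4)·(1/2) = 7/8.
By Bayes' rule, P(careful | the screening) = (3/4) / (7/8) = 6/7.

6/7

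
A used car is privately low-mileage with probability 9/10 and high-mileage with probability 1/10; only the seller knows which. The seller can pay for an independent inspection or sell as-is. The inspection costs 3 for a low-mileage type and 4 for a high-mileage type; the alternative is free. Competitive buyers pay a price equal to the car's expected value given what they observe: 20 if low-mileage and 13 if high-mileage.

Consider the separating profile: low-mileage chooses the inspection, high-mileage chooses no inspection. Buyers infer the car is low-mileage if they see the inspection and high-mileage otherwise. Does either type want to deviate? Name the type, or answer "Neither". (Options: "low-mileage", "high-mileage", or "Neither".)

high-mileage

The inspection pays 20; no inspection pays 13.
low-mileage: assigned the inspection, nets 20 − 3 = 17; deviating to no inspection nets 13.
high-mileage: assigned no inspection, nets 13; deviating to the inspection nets 20 − 4 = 16.
The high-mileage type gains 3 by deviating.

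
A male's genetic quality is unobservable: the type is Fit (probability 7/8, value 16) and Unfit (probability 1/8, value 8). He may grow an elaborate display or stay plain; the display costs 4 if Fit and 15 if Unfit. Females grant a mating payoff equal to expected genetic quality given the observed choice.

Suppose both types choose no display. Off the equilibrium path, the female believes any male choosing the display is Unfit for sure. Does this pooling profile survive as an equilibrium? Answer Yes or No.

Yes

On path, the female holds the prior and pays 7/8·16 + 1/8·8 = 15. Off path (the display), believing Unfit, it pays 8.
Fit: no display nets 15; the display nets 8 − 4 = 4. Fit stays.
Unfit: no display nets 15; the display nets 8 − 15 = -7. Unfit stays.
No type deviates, so pooling is sustained.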